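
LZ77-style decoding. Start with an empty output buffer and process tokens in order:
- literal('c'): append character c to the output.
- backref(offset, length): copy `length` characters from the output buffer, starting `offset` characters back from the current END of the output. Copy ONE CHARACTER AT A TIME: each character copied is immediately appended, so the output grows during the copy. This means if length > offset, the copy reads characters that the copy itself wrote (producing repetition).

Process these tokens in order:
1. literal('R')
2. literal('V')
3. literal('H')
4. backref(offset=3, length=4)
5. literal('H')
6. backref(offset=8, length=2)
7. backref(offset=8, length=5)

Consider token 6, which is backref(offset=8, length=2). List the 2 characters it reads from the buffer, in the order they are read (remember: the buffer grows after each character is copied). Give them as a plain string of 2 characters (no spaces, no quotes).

Token 1: literal('R'). Output: "R"
Token 2: literal('V'). Output: "RV"
Token 3: literal('H'). Output: "RVH"
Token 4: backref(off=3, len=4) (overlapping!). Copied 'RVHR' from pos 0. Output: "RVHRVHR"
Token 5: literal('H'). Output: "RVHRVHRH"
Token 6: backref(off=8, len=2). Buffer before: "RVHRVHRH" (len 8)
  byte 1: read out[0]='R', append. Buffer now: "RVHRVHRHR"
  byte 2: read out[1]='V', append. Buffer now: "RVHRVHRHRV"

Answer: RV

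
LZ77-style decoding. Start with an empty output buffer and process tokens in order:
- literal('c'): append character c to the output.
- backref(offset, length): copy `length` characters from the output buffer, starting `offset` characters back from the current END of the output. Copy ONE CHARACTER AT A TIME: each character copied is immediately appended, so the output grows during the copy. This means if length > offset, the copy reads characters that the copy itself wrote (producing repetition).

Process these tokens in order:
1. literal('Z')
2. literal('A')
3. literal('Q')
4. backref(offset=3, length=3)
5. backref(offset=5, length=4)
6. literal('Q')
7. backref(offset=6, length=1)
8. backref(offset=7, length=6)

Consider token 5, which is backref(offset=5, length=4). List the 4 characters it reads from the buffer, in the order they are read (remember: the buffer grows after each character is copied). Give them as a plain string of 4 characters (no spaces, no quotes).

Token 1: literal('Z'). Output: "Z"
Token 2: literal('A'). Output: "ZA"
Token 3: literal('Q'). Output: "ZAQ"
Token 4: backref(off=3, len=3). Copied 'ZAQ' from pos 0. Output: "ZAQZAQ"
Token 5: backref(off=5, len=4). Buffer before: "ZAQZAQ" (len 6)
  byte 1: read out[1]='A', append. Buffer now: "ZAQZAQA"
  byte 2: read out[2]='Q', append. Buffer now: "ZAQZAQAQ"
  byte 3: read out[3]='Z', append. Buffer now: "ZAQZAQAQZ"
  byte 4: read out[4]='A', append. Buffer now: "ZAQZAQAQZA"

Answer: AQZA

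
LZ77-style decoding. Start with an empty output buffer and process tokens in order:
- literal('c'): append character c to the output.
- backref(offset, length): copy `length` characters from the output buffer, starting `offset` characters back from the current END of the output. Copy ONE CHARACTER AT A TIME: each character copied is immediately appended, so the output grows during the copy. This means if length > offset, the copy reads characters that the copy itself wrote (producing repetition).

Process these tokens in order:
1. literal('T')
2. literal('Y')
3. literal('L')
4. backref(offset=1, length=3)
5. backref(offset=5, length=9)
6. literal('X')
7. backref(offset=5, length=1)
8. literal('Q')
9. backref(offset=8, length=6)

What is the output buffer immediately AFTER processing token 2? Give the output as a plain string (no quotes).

Answer: TY

Derivation:
Token 1: literal('T'). Output: "T"
Token 2: literal('Y'). Output: "TY"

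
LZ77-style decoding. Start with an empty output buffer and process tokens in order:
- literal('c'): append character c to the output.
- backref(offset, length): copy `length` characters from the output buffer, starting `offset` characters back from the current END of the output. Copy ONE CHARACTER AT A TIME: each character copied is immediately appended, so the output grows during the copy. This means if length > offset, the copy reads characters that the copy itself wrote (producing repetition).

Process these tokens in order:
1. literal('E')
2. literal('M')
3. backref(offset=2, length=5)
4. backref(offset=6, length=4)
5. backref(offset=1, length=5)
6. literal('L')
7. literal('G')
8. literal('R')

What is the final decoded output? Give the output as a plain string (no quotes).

Answer: EMEMEMEMEMEEEEEELGR

Derivation:
Token 1: literal('E'). Output: "E"
Token 2: literal('M'). Output: "EM"
Token 3: backref(off=2, len=5) (overlapping!). Copied 'EMEME' from pos 0. Output: "EMEMEME"
Token 4: backref(off=6, len=4). Copied 'MEME' from pos 1. Output: "EMEMEMEMEME"
Token 5: backref(off=1, len=5) (overlapping!). Copied 'EEEEE' from pos 10. Output: "EMEMEMEMEMEEEEEE"
Token 6: literal('L'). Output: "EMEMEMEMEMEEEEEEL"
Token 7: literal('G'). Output: "EMEMEMEMEMEEEEEELG"
Token 8: literal('R'). Output: "EMEMEMEMEMEEEEEELGR"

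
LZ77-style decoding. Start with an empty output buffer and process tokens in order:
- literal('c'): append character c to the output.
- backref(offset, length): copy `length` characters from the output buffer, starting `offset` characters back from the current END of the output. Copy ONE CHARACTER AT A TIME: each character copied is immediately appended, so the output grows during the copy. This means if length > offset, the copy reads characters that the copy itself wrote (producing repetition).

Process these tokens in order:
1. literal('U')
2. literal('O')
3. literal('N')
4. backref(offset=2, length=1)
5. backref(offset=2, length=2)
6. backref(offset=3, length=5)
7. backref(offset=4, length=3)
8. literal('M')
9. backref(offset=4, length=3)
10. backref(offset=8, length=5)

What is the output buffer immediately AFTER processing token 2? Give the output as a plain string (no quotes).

Answer: UO

Derivation:
Token 1: literal('U'). Output: "U"
Token 2: literal('O'). Output: "UO"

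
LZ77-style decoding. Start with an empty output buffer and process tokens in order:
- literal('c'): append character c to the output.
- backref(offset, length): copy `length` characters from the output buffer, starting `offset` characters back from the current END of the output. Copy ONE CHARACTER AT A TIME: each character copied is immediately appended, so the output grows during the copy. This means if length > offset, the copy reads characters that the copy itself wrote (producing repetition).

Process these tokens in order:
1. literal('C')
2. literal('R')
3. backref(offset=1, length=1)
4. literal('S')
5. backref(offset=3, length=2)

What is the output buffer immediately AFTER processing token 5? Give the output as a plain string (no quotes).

Answer: CRRSRR

Derivation:
Token 1: literal('C'). Output: "C"
Token 2: literal('R'). Output: "CR"
Token 3: backref(off=1, len=1). Copied 'R' from pos 1. Output: "CRR"
Token 4: literal('S'). Output: "CRRS"
Token 5: backref(off=3, len=2). Copied 'RR' from pos 1. Output: "CRRSRR"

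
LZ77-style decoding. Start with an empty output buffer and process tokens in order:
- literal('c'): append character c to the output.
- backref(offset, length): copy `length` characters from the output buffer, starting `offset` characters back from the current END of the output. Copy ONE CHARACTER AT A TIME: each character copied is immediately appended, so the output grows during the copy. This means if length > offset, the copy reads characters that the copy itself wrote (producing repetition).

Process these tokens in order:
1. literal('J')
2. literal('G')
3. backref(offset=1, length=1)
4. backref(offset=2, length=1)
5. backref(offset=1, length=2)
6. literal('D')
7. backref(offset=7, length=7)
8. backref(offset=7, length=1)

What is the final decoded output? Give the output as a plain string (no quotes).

Answer: JGGGGGDJGGGGGDJ

Derivation:
Token 1: literal('J'). Output: "J"
Token 2: literal('G'). Output: "JG"
Token 3: backref(off=1, len=1). Copied 'G' from pos 1. Output: "JGG"
Token 4: backref(off=2, len=1). Copied 'G' from pos 1. Output: "JGGG"
Token 5: backref(off=1, len=2) (overlapping!). Copied 'GG' from pos 3. Output: "JGGGGG"
Token 6: literal('D'). Output: "JGGGGGD"
Token 7: backref(off=7, len=7). Copied 'JGGGGGD' from pos 0. Output: "JGGGGGDJGGGGGD"
Token 8: backref(off=7, len=1). Copied 'J' from pos 7. Output: "JGGGGGDJGGGGGDJ"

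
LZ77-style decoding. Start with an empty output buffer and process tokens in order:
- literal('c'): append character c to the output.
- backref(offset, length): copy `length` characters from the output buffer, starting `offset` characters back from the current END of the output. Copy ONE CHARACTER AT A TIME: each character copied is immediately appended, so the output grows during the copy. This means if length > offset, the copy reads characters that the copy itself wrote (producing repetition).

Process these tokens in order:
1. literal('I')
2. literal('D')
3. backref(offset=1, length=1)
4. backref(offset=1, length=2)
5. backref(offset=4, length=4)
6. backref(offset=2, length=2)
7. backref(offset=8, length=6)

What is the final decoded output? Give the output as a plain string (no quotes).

Answer: IDDDDDDDDDDDDDDDD

Derivation:
Token 1: literal('I'). Output: "I"
Token 2: literal('D'). Output: "ID"
Token 3: backref(off=1, len=1). Copied 'D' from pos 1. Output: "IDD"
Token 4: backref(off=1, len=2) (overlapping!). Copied 'DD' from pos 2. Output: "IDDDD"
Token 5: backref(off=4, len=4). Copied 'DDDD' from pos 1. Output: "IDDDDDDDD"
Token 6: backref(off=2, len=2). Copied 'DD' from pos 7. Output: "IDDDDDDDDDD"
Token 7: backref(off=8, len=6). Copied 'DDDDDD' from pos 3. Output: "IDDDDDDDDDDDDDDDD"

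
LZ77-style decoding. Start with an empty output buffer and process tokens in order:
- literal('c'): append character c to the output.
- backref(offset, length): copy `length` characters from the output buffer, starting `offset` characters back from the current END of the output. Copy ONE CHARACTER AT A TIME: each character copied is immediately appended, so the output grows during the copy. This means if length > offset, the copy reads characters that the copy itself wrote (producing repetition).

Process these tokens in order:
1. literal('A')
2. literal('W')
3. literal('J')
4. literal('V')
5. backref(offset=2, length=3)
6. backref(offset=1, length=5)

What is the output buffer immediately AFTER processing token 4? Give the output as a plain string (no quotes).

Answer: AWJV

Derivation:
Token 1: literal('A'). Output: "A"
Token 2: literal('W'). Output: "AW"
Token 3: literal('J'). Output: "AWJ"
Token 4: literal('V'). Output: "AWJV"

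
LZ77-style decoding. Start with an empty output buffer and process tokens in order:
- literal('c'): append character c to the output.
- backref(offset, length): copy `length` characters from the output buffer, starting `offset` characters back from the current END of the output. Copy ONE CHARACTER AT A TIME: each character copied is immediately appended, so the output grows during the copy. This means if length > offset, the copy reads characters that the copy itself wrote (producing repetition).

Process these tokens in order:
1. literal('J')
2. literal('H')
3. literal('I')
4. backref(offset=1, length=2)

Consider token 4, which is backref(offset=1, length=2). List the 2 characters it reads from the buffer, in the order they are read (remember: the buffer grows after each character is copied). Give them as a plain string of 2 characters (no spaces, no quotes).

Token 1: literal('J'). Output: "J"
Token 2: literal('H'). Output: "JH"
Token 3: literal('I'). Output: "JHI"
Token 4: backref(off=1, len=2). Buffer before: "JHI" (len 3)
  byte 1: read out[2]='I', append. Buffer now: "JHII"
  byte 2: read out[3]='I', append. Buffer now: "JHIII"

Answer: II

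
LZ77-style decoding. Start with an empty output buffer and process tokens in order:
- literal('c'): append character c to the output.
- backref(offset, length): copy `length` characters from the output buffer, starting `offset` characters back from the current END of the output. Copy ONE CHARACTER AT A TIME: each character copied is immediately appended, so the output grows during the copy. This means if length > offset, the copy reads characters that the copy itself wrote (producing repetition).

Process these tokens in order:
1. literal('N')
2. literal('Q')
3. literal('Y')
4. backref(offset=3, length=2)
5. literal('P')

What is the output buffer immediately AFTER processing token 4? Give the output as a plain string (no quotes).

Answer: NQYNQ

Derivation:
Token 1: literal('N'). Output: "N"
Token 2: literal('Q'). Output: "NQ"
Token 3: literal('Y'). Output: "NQY"
Token 4: backref(off=3, len=2). Copied 'NQ' from pos 0. Output: "NQYNQ"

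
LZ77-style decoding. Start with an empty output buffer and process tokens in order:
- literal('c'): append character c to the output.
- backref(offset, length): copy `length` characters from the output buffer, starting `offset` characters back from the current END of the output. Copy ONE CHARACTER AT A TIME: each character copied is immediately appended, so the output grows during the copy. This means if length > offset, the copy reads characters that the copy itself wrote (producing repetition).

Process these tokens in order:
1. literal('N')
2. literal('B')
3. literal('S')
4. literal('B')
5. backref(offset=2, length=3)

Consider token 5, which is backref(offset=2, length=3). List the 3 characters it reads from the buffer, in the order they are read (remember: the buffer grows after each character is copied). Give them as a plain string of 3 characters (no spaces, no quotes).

Token 1: literal('N'). Output: "N"
Token 2: literal('B'). Output: "NB"
Token 3: literal('S'). Output: "NBS"
Token 4: literal('B'). Output: "NBSB"
Token 5: backref(off=2, len=3). Buffer before: "NBSB" (len 4)
  byte 1: read out[2]='S', append. Buffer now: "NBSBS"
  byte 2: read out[3]='B', append. Buffer now: "NBSBSB"
  byte 3: read out[4]='S', append. Buffer now: "NBSBSBS"

Answer: SBS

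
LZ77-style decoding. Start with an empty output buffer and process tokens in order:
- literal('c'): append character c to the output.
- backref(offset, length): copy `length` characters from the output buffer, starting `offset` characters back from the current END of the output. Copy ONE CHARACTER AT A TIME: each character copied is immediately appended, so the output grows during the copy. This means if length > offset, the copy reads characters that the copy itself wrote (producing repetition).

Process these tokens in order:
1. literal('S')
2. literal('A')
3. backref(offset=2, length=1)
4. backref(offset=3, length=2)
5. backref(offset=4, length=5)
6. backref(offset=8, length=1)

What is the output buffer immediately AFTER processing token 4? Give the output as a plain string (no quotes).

Token 1: literal('S'). Output: "S"
Token 2: literal('A'). Output: "SA"
Token 3: backref(off=2, len=1). Copied 'S' from pos 0. Output: "SAS"
Token 4: backref(off=3, len=2). Copied 'SA' from pos 0. Output: "SASSA"

Answer: SASSA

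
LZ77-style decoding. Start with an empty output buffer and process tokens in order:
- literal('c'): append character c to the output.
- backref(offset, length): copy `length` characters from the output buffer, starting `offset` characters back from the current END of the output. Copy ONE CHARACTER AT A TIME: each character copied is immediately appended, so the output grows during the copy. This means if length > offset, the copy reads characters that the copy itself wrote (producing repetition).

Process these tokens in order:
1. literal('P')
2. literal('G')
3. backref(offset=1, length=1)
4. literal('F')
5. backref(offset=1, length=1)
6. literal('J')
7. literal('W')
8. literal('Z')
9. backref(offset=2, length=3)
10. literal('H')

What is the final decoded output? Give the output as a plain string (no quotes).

Answer: PGGFFJWZWZWH

Derivation:
Token 1: literal('P'). Output: "P"
Token 2: literal('G'). Output: "PG"
Token 3: backref(off=1, len=1). Copied 'G' from pos 1. Output: "PGG"
Token 4: literal('F'). Output: "PGGF"
Token 5: backref(off=1, len=1). Copied 'F' from pos 3. Output: "PGGFF"
Token 6: literal('J'). Output: "PGGFFJ"
Token 7: literal('W'). Output: "PGGFFJW"
Token 8: literal('Z'). Output: "PGGFFJWZ"
Token 9: backref(off=2, len=3) (overlapping!). Copied 'WZW' from pos 6. Output: "PGGFFJWZWZW"
Token 10: literal('H'). Output: "PGGFFJWZWZWH"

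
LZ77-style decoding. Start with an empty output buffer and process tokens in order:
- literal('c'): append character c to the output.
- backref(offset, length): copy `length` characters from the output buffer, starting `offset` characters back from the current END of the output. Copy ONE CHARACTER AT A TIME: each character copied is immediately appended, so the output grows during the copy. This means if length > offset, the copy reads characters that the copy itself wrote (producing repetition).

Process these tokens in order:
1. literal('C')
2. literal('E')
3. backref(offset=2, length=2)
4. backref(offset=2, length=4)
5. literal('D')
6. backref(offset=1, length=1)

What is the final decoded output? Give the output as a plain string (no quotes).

Token 1: literal('C'). Output: "C"
Token 2: literal('E'). Output: "CE"
Token 3: backref(off=2, len=2). Copied 'CE' from pos 0. Output: "CECE"
Token 4: backref(off=2, len=4) (overlapping!). Copied 'CECE' from pos 2. Output: "CECECECE"
Token 5: literal('D'). Output: "CECECECED"
Token 6: backref(off=1, len=1). Copied 'D' from pos 8. Output: "CECECECEDD"

Answer: CECECECEDD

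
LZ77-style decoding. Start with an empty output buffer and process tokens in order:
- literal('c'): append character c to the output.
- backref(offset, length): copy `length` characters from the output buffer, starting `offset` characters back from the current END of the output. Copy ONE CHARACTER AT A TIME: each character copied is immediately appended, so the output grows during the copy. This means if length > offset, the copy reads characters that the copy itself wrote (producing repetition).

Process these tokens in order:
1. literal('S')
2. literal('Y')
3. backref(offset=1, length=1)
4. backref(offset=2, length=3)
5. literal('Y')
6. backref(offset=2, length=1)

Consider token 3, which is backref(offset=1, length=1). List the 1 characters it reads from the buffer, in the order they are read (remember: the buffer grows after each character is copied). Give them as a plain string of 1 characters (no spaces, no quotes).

Answer: Y

Derivation:
Token 1: literal('S'). Output: "S"
Token 2: literal('Y'). Output: "SY"
Token 3: backref(off=1, len=1). Buffer before: "SY" (len 2)
  byte 1: read out[1]='Y', append. Buffer now: "SYY"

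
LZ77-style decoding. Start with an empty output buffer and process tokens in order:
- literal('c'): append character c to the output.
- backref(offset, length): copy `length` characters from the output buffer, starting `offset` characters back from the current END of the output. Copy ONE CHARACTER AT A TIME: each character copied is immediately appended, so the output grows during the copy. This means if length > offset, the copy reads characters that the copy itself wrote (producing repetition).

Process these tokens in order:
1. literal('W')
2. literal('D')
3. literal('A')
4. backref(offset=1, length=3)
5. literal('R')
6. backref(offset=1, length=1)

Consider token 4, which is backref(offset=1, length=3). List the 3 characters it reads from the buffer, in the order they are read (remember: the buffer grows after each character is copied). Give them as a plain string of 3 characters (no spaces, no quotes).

Token 1: literal('W'). Output: "W"
Token 2: literal('D'). Output: "WD"
Token 3: literal('A'). Output: "WDA"
Token 4: backref(off=1, len=3). Buffer before: "WDA" (len 3)
  byte 1: read out[2]='A', append. Buffer now: "WDAA"
  byte 2: read out[3]='A', append. Buffer now: "WDAAA"
  byte 3: read out[4]='A', append. Buffer now: "WDAAAA"

Answer: AAA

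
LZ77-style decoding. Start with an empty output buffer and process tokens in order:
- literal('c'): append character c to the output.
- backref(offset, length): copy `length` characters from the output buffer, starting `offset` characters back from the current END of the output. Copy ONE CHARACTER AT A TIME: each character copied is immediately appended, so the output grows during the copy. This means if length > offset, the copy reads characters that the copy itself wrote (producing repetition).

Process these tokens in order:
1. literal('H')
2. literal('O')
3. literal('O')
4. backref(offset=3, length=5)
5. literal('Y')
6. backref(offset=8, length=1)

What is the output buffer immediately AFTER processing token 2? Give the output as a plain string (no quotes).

Answer: HO

Derivation:
Token 1: literal('H'). Output: "H"
Token 2: literal('O'). Output: "HO"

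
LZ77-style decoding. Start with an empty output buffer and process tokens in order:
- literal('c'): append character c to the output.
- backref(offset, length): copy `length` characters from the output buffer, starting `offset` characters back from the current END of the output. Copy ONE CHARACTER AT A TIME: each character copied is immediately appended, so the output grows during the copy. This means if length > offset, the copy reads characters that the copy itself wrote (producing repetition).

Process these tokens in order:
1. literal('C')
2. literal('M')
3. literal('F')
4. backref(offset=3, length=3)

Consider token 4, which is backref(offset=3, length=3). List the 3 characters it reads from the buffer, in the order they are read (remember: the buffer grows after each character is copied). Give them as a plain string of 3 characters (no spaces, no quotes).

Token 1: literal('C'). Output: "C"
Token 2: literal('M'). Output: "CM"
Token 3: literal('F'). Output: "CMF"
Token 4: backref(off=3, len=3). Buffer before: "CMF" (len 3)
  byte 1: read out[0]='C', append. Buffer now: "CMFC"
  byte 2: read out[1]='M', append. Buffer now: "CMFCM"
  byte 3: read out[2]='F', append. Buffer now: "CMFCMF"

Answer: CMF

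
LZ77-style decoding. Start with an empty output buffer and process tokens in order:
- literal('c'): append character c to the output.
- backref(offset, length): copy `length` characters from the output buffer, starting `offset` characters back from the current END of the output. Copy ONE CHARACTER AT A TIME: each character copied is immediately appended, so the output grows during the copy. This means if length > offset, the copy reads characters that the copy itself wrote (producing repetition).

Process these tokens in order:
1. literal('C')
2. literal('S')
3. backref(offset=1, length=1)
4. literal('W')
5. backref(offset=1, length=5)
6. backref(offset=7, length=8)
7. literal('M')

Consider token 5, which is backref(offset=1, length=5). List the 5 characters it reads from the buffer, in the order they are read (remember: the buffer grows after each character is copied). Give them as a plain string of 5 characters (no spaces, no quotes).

Token 1: literal('C'). Output: "C"
Token 2: literal('S'). Output: "CS"
Token 3: backref(off=1, len=1). Copied 'S' from pos 1. Output: "CSS"
Token 4: literal('W'). Output: "CSSW"
Token 5: backref(off=1, len=5). Buffer before: "CSSW" (len 4)
  byte 1: read out[3]='W', append. Buffer now: "CSSWW"
  byte 2: read out[4]='W', append. Buffer now: "CSSWWW"
  byte 3: read out[5]='W', append. Buffer now: "CSSWWWW"
  byte 4: read out[6]='W', append. Buffer now: "CSSWWWWW"
  byte 5: read out[7]='W', append. Buffer now: "CSSWWWWWW"

Answer: WWWWW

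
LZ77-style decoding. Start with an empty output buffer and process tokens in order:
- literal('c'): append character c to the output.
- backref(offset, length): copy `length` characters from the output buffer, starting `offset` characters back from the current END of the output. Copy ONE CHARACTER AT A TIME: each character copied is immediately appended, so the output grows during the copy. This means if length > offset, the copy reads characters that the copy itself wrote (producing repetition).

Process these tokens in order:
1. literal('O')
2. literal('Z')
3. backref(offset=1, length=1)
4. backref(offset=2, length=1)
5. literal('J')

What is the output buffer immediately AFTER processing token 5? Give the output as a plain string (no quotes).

Answer: OZZZJ

Derivation:
Token 1: literal('O'). Output: "O"
Token 2: literal('Z'). Output: "OZ"
Token 3: backref(off=1, len=1). Copied 'Z' from pos 1. Output: "OZZ"
Token 4: backref(off=2, len=1). Copied 'Z' from pos 1. Output: "OZZZ"
Token 5: literal('J'). Output: "OZZZJ"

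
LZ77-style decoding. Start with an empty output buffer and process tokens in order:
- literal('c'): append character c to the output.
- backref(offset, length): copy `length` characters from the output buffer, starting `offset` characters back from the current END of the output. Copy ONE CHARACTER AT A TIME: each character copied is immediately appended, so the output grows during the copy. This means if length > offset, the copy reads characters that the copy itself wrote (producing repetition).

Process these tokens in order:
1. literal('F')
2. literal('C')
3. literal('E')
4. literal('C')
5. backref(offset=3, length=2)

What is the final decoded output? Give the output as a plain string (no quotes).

Answer: FCECCE

Derivation:
Token 1: literal('F'). Output: "F"
Token 2: literal('C'). Output: "FC"
Token 3: literal('E'). Output: "FCE"
Token 4: literal('C'). Output: "FCEC"
Token 5: backref(off=3, len=2). Copied 'CE' from pos 1. Output: "FCECCE"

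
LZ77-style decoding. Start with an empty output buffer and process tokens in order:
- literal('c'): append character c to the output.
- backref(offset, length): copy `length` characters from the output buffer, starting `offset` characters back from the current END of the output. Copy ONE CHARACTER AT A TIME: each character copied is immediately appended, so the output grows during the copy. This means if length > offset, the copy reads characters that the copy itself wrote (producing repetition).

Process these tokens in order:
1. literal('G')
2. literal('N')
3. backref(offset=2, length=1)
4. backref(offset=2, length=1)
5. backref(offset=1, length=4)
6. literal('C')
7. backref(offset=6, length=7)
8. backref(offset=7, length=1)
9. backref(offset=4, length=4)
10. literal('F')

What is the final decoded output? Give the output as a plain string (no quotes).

Answer: GNGNNNNNCNNNNNCNNNCNNF

Derivation:
Token 1: literal('G'). Output: "G"
Token 2: literal('N'). Output: "GN"
Token 3: backref(off=2, len=1). Copied 'G' from pos 0. Output: "GNG"
Token 4: backref(off=2, len=1). Copied 'N' from pos 1. Output: "GNGN"
Token 5: backref(off=1, len=4) (overlapping!). Copied 'NNNN' from pos 3. Output: "GNGNNNNN"
Token 6: literal('C'). Output: "GNGNNNNNC"
Token 7: backref(off=6, len=7) (overlapping!). Copied 'NNNNNCN' from pos 3. Output: "GNGNNNNNCNNNNNCN"
Token 8: backref(off=7, len=1). Copied 'N' from pos 9. Output: "GNGNNNNNCNNNNNCNN"
Token 9: backref(off=4, len=4). Copied 'NCNN' from pos 13. Output: "GNGNNNNNCNNNNNCNNNCNN"
Token 10: literal('F'). Output: "GNGNNNNNCNNNNNCNNNCNNF"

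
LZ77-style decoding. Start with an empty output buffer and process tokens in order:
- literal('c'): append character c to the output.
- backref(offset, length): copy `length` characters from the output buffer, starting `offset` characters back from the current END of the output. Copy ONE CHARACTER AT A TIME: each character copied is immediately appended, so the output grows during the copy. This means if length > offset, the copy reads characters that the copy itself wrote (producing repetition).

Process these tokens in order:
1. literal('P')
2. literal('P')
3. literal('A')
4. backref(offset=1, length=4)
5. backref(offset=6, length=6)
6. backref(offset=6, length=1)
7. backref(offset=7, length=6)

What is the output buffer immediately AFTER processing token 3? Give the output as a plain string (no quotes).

Answer: PPA

Derivation:
Token 1: literal('P'). Output: "P"
Token 2: literal('P'). Output: "PP"
Token 3: literal('A'). Output: "PPA"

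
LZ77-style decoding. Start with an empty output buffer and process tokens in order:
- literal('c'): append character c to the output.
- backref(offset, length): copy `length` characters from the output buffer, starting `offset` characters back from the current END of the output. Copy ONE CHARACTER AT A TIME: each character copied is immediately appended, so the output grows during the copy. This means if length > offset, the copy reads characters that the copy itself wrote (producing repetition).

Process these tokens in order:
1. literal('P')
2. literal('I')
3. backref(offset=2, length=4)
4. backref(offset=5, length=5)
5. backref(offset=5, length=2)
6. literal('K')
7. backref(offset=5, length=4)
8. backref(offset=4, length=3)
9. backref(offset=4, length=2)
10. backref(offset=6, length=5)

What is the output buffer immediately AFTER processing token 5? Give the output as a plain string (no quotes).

Answer: PIPIPIIPIPIIP

Derivation:
Token 1: literal('P'). Output: "P"
Token 2: literal('I'). Output: "PI"
Token 3: backref(off=2, len=4) (overlapping!). Copied 'PIPI' from pos 0. Output: "PIPIPI"
Token 4: backref(off=5, len=5). Copied 'IPIPI' from pos 1. Output: "PIPIPIIPIPI"
Token 5: backref(off=5, len=2). Copied 'IP' from pos 6. Output: "PIPIPIIPIPIIP"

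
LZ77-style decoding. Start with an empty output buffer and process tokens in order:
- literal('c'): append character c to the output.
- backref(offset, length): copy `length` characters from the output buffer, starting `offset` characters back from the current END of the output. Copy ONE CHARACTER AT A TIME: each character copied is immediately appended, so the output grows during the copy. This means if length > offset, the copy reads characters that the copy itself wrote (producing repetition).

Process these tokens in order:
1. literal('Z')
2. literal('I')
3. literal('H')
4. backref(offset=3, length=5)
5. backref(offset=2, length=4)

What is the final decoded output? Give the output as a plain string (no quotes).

Token 1: literal('Z'). Output: "Z"
Token 2: literal('I'). Output: "ZI"
Token 3: literal('H'). Output: "ZIH"
Token 4: backref(off=3, len=5) (overlapping!). Copied 'ZIHZI' from pos 0. Output: "ZIHZIHZI"
Token 5: backref(off=2, len=4) (overlapping!). Copied 'ZIZI' from pos 6. Output: "ZIHZIHZIZIZI"

Answer: ZIHZIHZIZIZI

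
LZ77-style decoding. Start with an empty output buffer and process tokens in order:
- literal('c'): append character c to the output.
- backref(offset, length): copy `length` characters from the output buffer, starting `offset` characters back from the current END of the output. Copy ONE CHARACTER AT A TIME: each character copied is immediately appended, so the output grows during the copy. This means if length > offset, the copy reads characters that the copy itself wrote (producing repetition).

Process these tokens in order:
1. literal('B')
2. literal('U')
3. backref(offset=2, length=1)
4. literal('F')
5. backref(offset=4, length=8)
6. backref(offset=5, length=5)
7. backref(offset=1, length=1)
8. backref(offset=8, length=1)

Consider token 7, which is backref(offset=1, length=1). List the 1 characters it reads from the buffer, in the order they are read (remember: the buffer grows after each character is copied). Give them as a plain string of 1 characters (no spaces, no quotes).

Answer: F

Derivation:
Token 1: literal('B'). Output: "B"
Token 2: literal('U'). Output: "BU"
Token 3: backref(off=2, len=1). Copied 'B' from pos 0. Output: "BUB"
Token 4: literal('F'). Output: "BUBF"
Token 5: backref(off=4, len=8) (overlapping!). Copied 'BUBFBUBF' from pos 0. Output: "BUBFBUBFBUBF"
Token 6: backref(off=5, len=5). Copied 'FBUBF' from pos 7. Output: "BUBFBUBFBUBFFBUBF"
Token 7: backref(off=1, len=1). Buffer before: "BUBFBUBFBUBFFBUBF" (len 17)
  byte 1: read out[16]='F', append. Buffer now: "BUBFBUBFBUBFFBUBFF"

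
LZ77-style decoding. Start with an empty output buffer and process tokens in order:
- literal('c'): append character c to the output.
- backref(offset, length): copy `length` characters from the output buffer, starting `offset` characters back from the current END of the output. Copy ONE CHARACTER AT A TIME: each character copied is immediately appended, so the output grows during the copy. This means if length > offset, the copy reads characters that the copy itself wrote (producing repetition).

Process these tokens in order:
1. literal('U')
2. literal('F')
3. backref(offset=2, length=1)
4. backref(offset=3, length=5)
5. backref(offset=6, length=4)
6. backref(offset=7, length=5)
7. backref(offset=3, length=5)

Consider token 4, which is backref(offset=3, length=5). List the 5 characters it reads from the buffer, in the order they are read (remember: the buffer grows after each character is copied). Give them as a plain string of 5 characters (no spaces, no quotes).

Answer: UFUUF

Derivation:
Token 1: literal('U'). Output: "U"
Token 2: literal('F'). Output: "UF"
Token 3: backref(off=2, len=1). Copied 'U' from pos 0. Output: "UFU"
Token 4: backref(off=3, len=5). Buffer before: "UFU" (len 3)
  byte 1: read out[0]='U', append. Buffer now: "UFUU"
  byte 2: read out[1]='F', append. Buffer now: "UFUUF"
  byte 3: read out[2]='U', append. Buffer now: "UFUUFU"
  byte 4: read out[3]='U', append. Buffer now: "UFUUFUU"
  byte 5: read out[4]='F', append. Buffer now: "UFUUFUUF"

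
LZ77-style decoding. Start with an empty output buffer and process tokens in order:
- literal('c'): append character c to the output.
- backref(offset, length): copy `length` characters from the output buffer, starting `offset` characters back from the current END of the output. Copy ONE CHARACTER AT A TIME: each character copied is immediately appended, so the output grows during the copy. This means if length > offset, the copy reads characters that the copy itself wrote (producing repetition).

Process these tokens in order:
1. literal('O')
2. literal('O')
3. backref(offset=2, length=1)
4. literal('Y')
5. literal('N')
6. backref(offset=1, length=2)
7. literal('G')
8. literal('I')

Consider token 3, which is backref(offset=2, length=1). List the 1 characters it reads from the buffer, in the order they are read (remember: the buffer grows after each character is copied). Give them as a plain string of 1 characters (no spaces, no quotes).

Answer: O

Derivation:
Token 1: literal('O'). Output: "O"
Token 2: literal('O'). Output: "OO"
Token 3: backref(off=2, len=1). Buffer before: "OO" (len 2)
  byte 1: read out[0]='O', append. Buffer now: "OOO"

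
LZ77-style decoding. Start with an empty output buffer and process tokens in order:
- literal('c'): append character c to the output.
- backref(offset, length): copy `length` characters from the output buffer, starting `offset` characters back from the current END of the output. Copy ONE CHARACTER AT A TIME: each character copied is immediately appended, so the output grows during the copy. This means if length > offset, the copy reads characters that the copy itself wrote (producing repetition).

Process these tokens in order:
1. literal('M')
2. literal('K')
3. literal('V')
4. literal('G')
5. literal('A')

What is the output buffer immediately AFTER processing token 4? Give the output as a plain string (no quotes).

Answer: MKVG

Derivation:
Token 1: literal('M'). Output: "M"
Token 2: literal('K'). Output: "MK"
Token 3: literal('V'). Output: "MKV"
Token 4: literal('G'). Output: "MKVG"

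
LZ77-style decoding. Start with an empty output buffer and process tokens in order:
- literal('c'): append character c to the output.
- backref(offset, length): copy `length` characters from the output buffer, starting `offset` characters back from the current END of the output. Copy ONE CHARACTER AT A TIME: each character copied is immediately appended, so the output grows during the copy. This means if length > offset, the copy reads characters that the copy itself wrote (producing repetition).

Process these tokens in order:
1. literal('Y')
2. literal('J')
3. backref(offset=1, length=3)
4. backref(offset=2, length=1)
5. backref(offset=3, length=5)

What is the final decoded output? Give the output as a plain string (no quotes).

Token 1: literal('Y'). Output: "Y"
Token 2: literal('J'). Output: "YJ"
Token 3: backref(off=1, len=3) (overlapping!). Copied 'JJJ' from pos 1. Output: "YJJJJ"
Token 4: backref(off=2, len=1). Copied 'J' from pos 3. Output: "YJJJJJ"
Token 5: backref(off=3, len=5) (overlapping!). Copied 'JJJJJ' from pos 3. Output: "YJJJJJJJJJJ"

Answer: YJJJJJJJJJJ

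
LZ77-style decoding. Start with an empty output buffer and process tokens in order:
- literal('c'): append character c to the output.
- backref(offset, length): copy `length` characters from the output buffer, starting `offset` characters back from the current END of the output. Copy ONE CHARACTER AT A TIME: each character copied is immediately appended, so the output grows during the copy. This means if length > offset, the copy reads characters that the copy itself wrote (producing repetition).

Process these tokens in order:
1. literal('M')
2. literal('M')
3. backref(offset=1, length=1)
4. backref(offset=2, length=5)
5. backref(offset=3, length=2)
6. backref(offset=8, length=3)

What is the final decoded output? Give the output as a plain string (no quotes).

Token 1: literal('M'). Output: "M"
Token 2: literal('M'). Output: "MM"
Token 3: backref(off=1, len=1). Copied 'M' from pos 1. Output: "MMM"
Token 4: backref(off=2, len=5) (overlapping!). Copied 'MMMMM' from pos 1. Output: "MMMMMMMM"
Token 5: backref(off=3, len=2). Copied 'MM' from pos 5. Output: "MMMMMMMMMM"
Token 6: backref(off=8, len=3). Copied 'MMM' from pos 2. Output: "MMMMMMMMMMMMM"

Answer: MMMMMMMMMMMMM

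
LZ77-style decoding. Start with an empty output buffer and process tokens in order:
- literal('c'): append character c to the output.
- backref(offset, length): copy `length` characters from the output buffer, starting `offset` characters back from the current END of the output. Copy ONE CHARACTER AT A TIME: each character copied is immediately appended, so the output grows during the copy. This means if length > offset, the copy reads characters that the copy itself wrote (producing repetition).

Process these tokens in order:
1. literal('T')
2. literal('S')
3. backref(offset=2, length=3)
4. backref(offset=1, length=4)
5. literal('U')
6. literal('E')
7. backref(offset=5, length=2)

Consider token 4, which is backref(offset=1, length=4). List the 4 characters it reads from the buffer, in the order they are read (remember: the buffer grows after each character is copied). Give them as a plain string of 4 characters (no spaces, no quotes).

Token 1: literal('T'). Output: "T"
Token 2: literal('S'). Output: "TS"
Token 3: backref(off=2, len=3) (overlapping!). Copied 'TST' from pos 0. Output: "TSTST"
Token 4: backref(off=1, len=4). Buffer before: "TSTST" (len 5)
  byte 1: read out[4]='T', append. Buffer now: "TSTSTT"
  byte 2: read out[5]='T', append. Buffer now: "TSTSTTT"
  byte 3: read out[6]='T', append. Buffer now: "TSTSTTTT"
  byte 4: read out[7]='T', append. Buffer now: "TSTSTTTTT"

Answer: TTTT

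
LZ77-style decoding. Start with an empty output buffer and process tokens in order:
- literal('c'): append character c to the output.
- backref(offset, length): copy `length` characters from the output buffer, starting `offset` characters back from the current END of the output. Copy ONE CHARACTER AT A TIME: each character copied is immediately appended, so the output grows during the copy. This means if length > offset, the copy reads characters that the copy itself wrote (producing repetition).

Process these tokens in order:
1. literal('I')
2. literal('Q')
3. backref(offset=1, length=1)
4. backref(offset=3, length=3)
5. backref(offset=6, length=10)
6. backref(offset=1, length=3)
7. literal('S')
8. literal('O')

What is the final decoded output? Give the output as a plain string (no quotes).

Answer: IQQIQQIQQIQQIQQIIIISO

Derivation:
Token 1: literal('I'). Output: "I"
Token 2: literal('Q'). Output: "IQ"
Token 3: backref(off=1, len=1). Copied 'Q' from pos 1. Output: "IQQ"
Token 4: backref(off=3, len=3). Copied 'IQQ' from pos 0. Output: "IQQIQQ"
Token 5: backref(off=6, len=10) (overlapping!). Copied 'IQQIQQIQQI' from pos 0. Output: "IQQIQQIQQIQQIQQI"
Token 6: backref(off=1, len=3) (overlapping!). Copied 'III' from pos 15. Output: "IQQIQQIQQIQQIQQIIII"
Token 7: literal('S'). Output: "IQQIQQIQQIQQIQQIIIIS"
Token 8: literal('O'). Output: "IQQIQQIQQIQQIQQIIIISO"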